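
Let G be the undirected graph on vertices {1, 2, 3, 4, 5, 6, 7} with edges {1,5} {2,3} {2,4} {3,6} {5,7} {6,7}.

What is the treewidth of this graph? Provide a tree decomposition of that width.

Treewidth 1.
One such decomposition:
Bags: B1 = {1, 5}  B2 = {5, 7}  B3 = {6, 7}  B4 = {3, 6}  B5 = {2, 3}  B6 = {2, 4}
Tree: B1–B2, B2–B3, B3–B4, B4–B5, B5–B6

Each bag holds 2 vertices, so the decomposition has width 1, which upper-bounds the treewidth. G has an edge, so its treewidth is at least 1. The upper and lower bounds meet at 1, so that is the treewidth.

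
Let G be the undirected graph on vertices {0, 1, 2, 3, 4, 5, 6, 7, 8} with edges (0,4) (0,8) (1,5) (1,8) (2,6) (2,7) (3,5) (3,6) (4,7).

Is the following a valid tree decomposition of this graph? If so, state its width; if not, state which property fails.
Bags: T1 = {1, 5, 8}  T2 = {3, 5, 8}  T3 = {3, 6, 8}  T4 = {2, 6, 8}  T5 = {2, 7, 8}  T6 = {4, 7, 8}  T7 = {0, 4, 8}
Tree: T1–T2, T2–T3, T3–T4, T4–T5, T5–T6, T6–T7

Vertex coverage: the bags together contain {0, 1, 2, 3, 4, 5, 6, 7, 8}, the full vertex set. Edge coverage: each edge of G has both endpoints in at least one bag. Running intersection: for every vertex, the bags containing it form a connected subtree. All three properties hold, so this is a valid tree decomposition of width max|bag| − 1 = 2, and hence tw(G) ≤ 2.

Yes; width 2.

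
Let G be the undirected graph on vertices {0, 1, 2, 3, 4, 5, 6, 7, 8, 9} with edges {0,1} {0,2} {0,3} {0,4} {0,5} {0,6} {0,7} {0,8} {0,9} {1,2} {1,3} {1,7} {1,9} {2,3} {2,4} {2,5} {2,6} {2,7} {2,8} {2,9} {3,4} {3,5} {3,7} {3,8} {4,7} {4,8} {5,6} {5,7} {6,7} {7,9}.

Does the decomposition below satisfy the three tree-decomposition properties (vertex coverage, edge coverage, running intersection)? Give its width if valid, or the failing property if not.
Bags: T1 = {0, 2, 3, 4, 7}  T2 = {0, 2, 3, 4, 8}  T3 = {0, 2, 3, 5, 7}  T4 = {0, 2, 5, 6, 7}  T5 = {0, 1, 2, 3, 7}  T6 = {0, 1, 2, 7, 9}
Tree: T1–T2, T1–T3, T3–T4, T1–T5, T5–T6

Yes; width 4.

Every vertex of G appears in some bag (union = {0, 1, 2, 3, 4, 5, 6, 7, 8, 9}); every edge is covered by a bag; and for each vertex v the set of bags containing v is connected in the bag tree. The decomposition is therefore valid. The largest bag has 5 vertices, so the width is 4.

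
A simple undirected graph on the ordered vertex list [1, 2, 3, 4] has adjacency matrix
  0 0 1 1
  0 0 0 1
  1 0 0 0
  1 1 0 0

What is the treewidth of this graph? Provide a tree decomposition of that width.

The largest bag has 2 vertices, giving width 1; this decomposition certifies tw(G) ≤ 1. Any graph with an edge has treewidth ≥ 1, and G has the edge 3–1. Therefore the treewidth is 1.

Treewidth 1.
Bags: B1 = {1, 3}  B2 = {1, 4}  B3 = {2, 4}
Tree: B1–B2, B2–B3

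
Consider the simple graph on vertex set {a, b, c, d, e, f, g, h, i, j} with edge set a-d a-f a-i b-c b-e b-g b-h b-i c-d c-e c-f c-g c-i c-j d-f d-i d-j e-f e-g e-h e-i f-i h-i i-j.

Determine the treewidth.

3

A width-3 tree decomposition is:
Bags: B1 = {b, c, e, i}  B2 = {b, c, e, g}  B3 = {c, e, f, i}  B4 = {c, d, f, i}  B5 = {c, d, i, j}  B6 = {b, e, h, i}  B7 = {a, d, f, i}
Tree: B1–B2, B1–B3, B3–B4, B4–B5, B1–B6, B4–B7
Each bag holds 4 vertices, so the decomposition has width 3, which upper-bounds the treewidth. Conversely, {b, c, e, g} is a clique of size 4, and the vertices of any clique must share a bag in every tree decomposition; so some bag has ≥ 4 vertices and tw(G) ≥ 3. Therefore the treewidth is 3.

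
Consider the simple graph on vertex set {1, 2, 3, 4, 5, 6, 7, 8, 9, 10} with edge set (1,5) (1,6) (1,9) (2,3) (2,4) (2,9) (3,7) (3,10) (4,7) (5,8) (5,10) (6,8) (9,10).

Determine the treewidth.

2

A width-2 tree decomposition is:
Bags: B1 = {1, 6, 8}  B2 = {1, 5, 8}  B3 = {1, 5, 9}  B4 = {5, 9, 10}  B5 = {2, 9, 10}  B6 = {2, 3, 10}  B7 = {2, 3, 4}  B8 = {3, 4, 7}
Tree: B1–B2, B2–B3, B3–B4, B4–B5, B5–B6, B6–B7, B7–B8
Every bag has size at most 3, so the width is 3 − 1 = 2 and tw(G) ≤ 2. The edges 6–8–5–1–6 form a cycle, so G is not a tree and its treewidth is at least 2. Therefore the treewidth is 2.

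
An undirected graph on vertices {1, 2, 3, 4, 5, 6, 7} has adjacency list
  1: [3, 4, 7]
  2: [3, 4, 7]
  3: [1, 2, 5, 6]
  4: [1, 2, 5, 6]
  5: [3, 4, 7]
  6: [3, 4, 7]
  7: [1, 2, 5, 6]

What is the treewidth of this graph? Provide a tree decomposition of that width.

Treewidth 3.
One optimal decomposition is:
Bags: B1 = {3, 4, 5, 7}  B2 = {1, 3, 4, 7}  B3 = {3, 4, 6, 7}  B4 = {2, 3, 4, 7}
Tree: B1–B2, B2–B3, B3–B4

The largest bag has 4 vertices, giving width 3; this decomposition certifies tw(G) ≤ 3. For the lower bound: the 4 vertex sets {4,5}, {1,7}, {3}, {6} are disjoint, each induces a connected subgraph, and every pair is joined by at least one edge of G. Contracting each set to a single vertex therefore yields K_{4} as a minor, and since treewidth is minor-monotone, tw(G) ≥ tw(K_{4}) = 3. The upper and lower bounds meet at 3, so that is the treewidth.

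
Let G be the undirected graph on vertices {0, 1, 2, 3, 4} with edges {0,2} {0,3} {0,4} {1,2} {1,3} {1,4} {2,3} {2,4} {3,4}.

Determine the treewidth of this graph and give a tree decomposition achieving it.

Treewidth 3.
Bags: B1 = {1, 2, 3, 4}  B2 = {0, 2, 3, 4}
Tree: B1–B2

Every bag has size at most 4, so the width is 4 − 1 = 3 and tw(G) ≤ 3. For the lower bound, the 4 vertices {0, 2, 3, 4} are pairwise adjacent, and any tree decomposition puts a clique entirely inside one bag — forcing width ≥ 3. Hence tw(G) = 3 exactly.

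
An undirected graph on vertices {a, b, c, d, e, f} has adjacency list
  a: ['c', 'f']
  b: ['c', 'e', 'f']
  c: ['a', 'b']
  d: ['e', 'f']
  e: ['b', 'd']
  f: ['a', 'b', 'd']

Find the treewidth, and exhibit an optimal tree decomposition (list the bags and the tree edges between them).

Treewidth 2.
One optimal decomposition is:
Bags: B1 = {d, e, f}  B2 = {b, e, f}  B3 = {a, b, f}  B4 = {a, b, c}
Tree: B1–B2, B2–B3, B3–B4

The largest bag has 3 vertices, giving width 2; this decomposition certifies tw(G) ≤ 2. For the lower bound, G contains the cycle d–e–b–f–d, so G is not a forest; only forests have treewidth ≤ 1, hence tw(G) ≥ 2. Combining the bounds, tw(G) = 2.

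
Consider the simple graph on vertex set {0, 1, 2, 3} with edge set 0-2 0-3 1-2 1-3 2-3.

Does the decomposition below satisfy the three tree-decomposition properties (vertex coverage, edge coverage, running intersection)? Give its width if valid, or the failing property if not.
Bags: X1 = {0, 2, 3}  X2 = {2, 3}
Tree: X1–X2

A tree decomposition must satisfy three properties: every vertex lies in some bag; for every edge, both endpoints lie together in some bag; and for every vertex, the bags containing it form a connected subtree. Here vertex 1 appears in no bag, so the decomposition is invalid.

No — vertex 1 appears in no bag.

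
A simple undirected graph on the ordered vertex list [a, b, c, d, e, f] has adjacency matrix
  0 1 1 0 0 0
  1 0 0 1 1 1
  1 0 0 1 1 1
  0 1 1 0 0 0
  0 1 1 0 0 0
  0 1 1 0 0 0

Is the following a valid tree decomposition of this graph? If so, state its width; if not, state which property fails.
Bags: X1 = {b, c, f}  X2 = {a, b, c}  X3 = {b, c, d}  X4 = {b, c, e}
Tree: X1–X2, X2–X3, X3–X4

Vertex coverage: the bags together contain {a, b, c, d, e, f}, the full vertex set. Edge coverage: each edge of G has both endpoints in at least one bag. Running intersection: for every vertex, the bags containing it form a connected subtree. All three properties hold, so this is a valid tree decomposition of width max|bag| − 1 = 2, and hence tw(G) ≤ 2.

Yes; width 2.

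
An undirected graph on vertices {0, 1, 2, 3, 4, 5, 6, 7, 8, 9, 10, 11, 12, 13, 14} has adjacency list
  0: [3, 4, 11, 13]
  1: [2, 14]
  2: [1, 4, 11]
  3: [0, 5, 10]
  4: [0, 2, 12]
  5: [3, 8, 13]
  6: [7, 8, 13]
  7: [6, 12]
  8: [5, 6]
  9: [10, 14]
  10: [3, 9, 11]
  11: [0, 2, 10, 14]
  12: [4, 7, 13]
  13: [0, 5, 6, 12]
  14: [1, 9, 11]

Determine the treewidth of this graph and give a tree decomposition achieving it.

Treewidth 3.
One optimal decomposition is:
Bags: B1 = {1, 9, 10, 14}  B2 = {1, 10, 11, 14}  B3 = {1, 2, 10, 11}  B4 = {2, 3, 10, 11}  B5 = {0, 2, 3, 11}  B6 = {0, 2, 3, 4}  B7 = {0, 3, 4, 5}  B8 = {0, 4, 5, 13}  B9 = {4, 5, 12, 13}  B10 = {5, 8, 12, 13}  B11 = {6, 8, 12, 13}  B12 = {6, 7, 8, 12}
Tree: B1–B2, B2–B3, B3–B4, B4–B5, B5–B6, B6–B7, B7–B8, B8–B9, B9–B10, B10–B11, B11–B12

Every bag has size at most 4, so the width is 4 − 1 = 3 and tw(G) ≤ 3. For the lower bound: the 4 vertex sets {1,9,14}, {10}, {11}, {0,2,3,4} are disjoint, each induces a connected subgraph, and every pair is joined by at least one edge of G. Contracting each set to a single vertex therefore yields K_{4} as a minor, and since treewidth is minor-monotone, tw(G) ≥ tw(K_{4}) = 3. Therefore the treewidth is 3.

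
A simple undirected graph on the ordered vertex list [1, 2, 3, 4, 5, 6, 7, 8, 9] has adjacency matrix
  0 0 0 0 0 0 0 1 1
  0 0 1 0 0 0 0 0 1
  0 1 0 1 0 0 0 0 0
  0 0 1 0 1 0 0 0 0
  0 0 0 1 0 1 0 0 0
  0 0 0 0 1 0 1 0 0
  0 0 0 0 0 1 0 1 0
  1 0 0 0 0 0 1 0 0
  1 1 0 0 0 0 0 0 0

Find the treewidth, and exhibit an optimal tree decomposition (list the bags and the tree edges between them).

Treewidth 2.
Bags: B1 = {2, 3, 4}  B2 = {2, 4, 9}  B3 = {1, 4, 9}  B4 = {1, 4, 8}  B5 = {4, 7, 8}  B6 = {4, 6, 7}  B7 = {4, 5, 6}
Tree: B1–B2, B2–B3, B3–B4, B4–B5, B5–B6, B6–B7

Each bag holds 3 vertices, so the decomposition has width 2, which upper-bounds the treewidth. The edges 4–3–2–9–1–8–7–6–5–4 form a cycle, so G is not a tree and its treewidth is at least 2. Combining the bounds, tw(G) = 2.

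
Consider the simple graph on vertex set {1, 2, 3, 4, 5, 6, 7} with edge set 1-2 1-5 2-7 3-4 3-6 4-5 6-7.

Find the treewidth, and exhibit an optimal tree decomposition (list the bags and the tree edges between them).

Treewidth 2.
One optimal decomposition is:
Bags: B1 = {1, 2, 7}  B2 = {1, 6, 7}  B3 = {1, 3, 6}  B4 = {1, 3, 4}  B5 = {1, 4, 5}
Tree: B1–B2, B2–B3, B3–B4, B4–B5

The largest bag has 3 vertices, giving width 2; this decomposition certifies tw(G) ≤ 2. The edges 1–2–7–6–3–4–5–1 form a cycle, so G is not a tree and its treewidth is at least 2. Hence tw(G) = 2 exactly.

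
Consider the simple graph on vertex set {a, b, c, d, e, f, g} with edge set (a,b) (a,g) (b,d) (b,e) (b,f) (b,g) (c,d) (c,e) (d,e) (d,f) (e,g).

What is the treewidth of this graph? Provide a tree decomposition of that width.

Each bag holds 3 vertices, so the decomposition has width 2, which upper-bounds the treewidth. Conversely, {c, d, e} is a clique of size 3, and the vertices of any clique must share a bag in every tree decomposition; so some bag has ≥ 3 vertices and tw(G) ≥ 2. Hence tw(G) = 2 exactly.

Treewidth 2.
Bags: B1 = {b, d, e}  B2 = {b, d, f}  B3 = {b, e, g}  B4 = {c, d, e}  B5 = {a, b, g}
Tree: B1–B2, B1–B3, B1–B4, B3–B5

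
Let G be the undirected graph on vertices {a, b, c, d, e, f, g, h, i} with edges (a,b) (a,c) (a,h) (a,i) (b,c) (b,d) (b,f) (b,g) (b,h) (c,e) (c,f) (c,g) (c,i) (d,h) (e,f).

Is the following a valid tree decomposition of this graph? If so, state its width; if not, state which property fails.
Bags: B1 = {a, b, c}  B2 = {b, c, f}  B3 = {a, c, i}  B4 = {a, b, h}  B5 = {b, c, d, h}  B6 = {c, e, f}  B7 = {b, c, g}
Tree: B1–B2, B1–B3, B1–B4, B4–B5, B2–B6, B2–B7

No — bags containing vertex c are not connected in the tree.

A tree decomposition must satisfy three properties: every vertex lies in some bag; for every edge, both endpoints lie together in some bag; and for every vertex, the bags containing it form a connected subtree. Here bags containing vertex c are not connected in the tree, so the decomposition is invalid.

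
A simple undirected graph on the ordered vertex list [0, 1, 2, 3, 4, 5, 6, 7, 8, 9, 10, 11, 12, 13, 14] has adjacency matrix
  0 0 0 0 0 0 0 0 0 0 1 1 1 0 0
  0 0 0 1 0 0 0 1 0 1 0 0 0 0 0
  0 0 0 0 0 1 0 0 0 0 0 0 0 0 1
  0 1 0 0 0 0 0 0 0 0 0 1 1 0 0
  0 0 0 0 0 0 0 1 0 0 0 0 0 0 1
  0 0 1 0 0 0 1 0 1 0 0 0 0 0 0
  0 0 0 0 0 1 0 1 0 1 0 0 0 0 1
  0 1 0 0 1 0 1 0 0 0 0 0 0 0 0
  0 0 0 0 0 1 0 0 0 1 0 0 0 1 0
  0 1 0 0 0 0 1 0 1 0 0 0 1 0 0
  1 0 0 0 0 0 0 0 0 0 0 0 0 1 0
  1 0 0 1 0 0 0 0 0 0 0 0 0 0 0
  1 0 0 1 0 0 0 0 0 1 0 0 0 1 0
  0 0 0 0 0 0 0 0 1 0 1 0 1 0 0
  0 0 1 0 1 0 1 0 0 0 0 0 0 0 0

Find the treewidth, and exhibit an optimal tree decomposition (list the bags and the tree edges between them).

Treewidth 3.
One such decomposition:
Bags: B1 = {2, 4, 7, 14}  B2 = {2, 6, 7, 14}  B3 = {2, 5, 6, 7}  B4 = {1, 5, 6, 7}  B5 = {1, 5, 6, 9}  B6 = {1, 5, 8, 9}  B7 = {1, 3, 8, 9}  B8 = {3, 8, 9, 12}  B9 = {3, 8, 12, 13}  B10 = {3, 11, 12, 13}  B11 = {0, 11, 12, 13}  B12 = {0, 10, 11, 13}
Tree: B1–B2, B2–B3, B3–B4, B4–B5, B5–B6, B6–B7, B7–B8, B8–B9, B9–B10, B10–B11, B11–B12

Each bag holds 4 vertices, so the decomposition has width 3, which upper-bounds the treewidth. For the lower bound: the 4 vertex sets {2,4,14}, {7}, {6}, {1,5,8,9} are disjoint, each induces a connected subgraph, and every pair is joined by at least one edge of G. Contracting each set to a single vertex therefore yields K_{4} as a minor, and since treewidth is minor-monotone, tw(G) ≥ tw(K_{4}) = 3. The upper and lower bounds meet at 3, so that is the treewidth.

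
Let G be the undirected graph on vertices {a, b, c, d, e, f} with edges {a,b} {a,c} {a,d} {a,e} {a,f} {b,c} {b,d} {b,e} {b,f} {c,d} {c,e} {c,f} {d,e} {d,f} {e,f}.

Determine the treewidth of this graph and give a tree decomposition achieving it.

Treewidth 5.
One optimal decomposition is:
Bags: B1 = {a, b, c, d, e, f}
Tree: (single bag)

With just one bag of size 6, the width is 6 − 1 = 5, so tw(G) ≤ 5. On the other hand G contains the 6-clique {a, b, c, d, e, f}. A clique must lie in a single bag of any decomposition, so no decomposition can have width below 5. The upper and lower bounds meet at 5, so that is the treewidth.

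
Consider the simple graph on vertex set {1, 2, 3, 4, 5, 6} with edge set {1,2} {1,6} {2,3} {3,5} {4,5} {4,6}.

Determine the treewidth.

2

A width-2 tree decomposition is:
Bags: B1 = {1, 2, 6}  B2 = {2, 4, 6}  B3 = {2, 4, 5}  B4 = {2, 3, 5}
Tree: B1–B2, B2–B3, B3–B4
Every bag has size at most 3, so the width is 3 − 1 = 2 and tw(G) ≤ 2. The edges 2–1–6–4–5–3–2 form a cycle, so G is not a tree and its treewidth is at least 2. Combining the bounds, tw(G) = 2.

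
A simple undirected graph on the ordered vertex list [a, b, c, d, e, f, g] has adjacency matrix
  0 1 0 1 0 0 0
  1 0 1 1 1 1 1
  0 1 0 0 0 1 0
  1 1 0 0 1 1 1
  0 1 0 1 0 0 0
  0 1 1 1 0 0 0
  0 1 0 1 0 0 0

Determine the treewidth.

2

A width-2 tree decomposition is:
Bags: B1 = {b, c, f}  B2 = {b, d, f}  B3 = {b, d, e}  B4 = {b, d, g}  B5 = {a, b, d}
Tree: B1–B2, B2–B3, B3–B4, B4–B5
Every bag has size at most 3, so the width is 3 − 1 = 2 and tw(G) ≤ 2. On the other hand G contains the 3-clique {b, d, g}. A clique must lie in a single bag of any decomposition, so no decomposition can have width below 2. Therefore the treewidth is 2.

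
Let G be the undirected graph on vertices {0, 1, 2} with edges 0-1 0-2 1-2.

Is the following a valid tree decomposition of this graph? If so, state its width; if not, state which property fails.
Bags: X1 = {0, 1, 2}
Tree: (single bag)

Vertex coverage: the bags together contain {0, 1, 2}, the full vertex set. Edge coverage: each edge of G has both endpoints in at least one bag. Running intersection: for every vertex, the bags containing it form a connected subtree. All three properties hold, so this is a valid tree decomposition of width max|bag| − 1 = 2, and hence tw(G) ≤ 2.

Yes; width 2.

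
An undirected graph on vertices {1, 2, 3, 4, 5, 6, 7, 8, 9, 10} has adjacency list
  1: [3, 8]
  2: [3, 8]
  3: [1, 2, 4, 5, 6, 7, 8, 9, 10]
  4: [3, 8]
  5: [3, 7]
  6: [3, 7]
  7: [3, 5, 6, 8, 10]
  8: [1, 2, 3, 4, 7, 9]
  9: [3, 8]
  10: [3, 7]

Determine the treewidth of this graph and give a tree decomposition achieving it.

Every bag has size at most 3, so the width is 3 − 1 = 2 and tw(G) ≤ 2. On the other hand G contains the 3-clique {1, 3, 8}. A clique must lie in a single bag of any decomposition, so no decomposition can have width below 2. The upper and lower bounds meet at 2, so that is the treewidth.

Treewidth 2.
Bags: B1 = {1, 3, 8}  B2 = {2, 3, 8}  B3 = {3, 4, 8}  B4 = {3, 7, 8}  B5 = {3, 6, 7}  B6 = {3, 7, 10}  B7 = {3, 5, 7}  B8 = {3, 8, 9}
Tree: B1–B2, B2–B3, B3–B4, B4–B5, B5–B6, B6–B7, B3–B8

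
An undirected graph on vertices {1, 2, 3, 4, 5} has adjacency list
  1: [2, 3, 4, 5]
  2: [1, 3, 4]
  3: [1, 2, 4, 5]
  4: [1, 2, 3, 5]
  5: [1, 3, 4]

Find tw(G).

A width-3 tree decomposition is:
Bags: B1 = {1, 3, 4, 5}  B2 = {1, 2, 3, 4}
Tree: B1–B2
Every bag has size at most 4, so the width is 4 − 1 = 3 and tw(G) ≤ 3. On the other hand G contains the 4-clique {1, 2, 3, 4}. A clique must lie in a single bag of any decomposition, so no decomposition can have width below 3. Therefore the treewidth is 3.

3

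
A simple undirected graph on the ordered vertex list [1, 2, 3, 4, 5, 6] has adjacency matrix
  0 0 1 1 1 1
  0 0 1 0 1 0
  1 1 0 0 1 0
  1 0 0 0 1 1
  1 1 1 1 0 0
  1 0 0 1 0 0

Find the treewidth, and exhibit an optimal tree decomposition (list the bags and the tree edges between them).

The largest bag has 3 vertices, giving width 2; this decomposition certifies tw(G) ≤ 2. Conversely, {1, 3, 5} is a clique of size 3, and the vertices of any clique must share a bag in every tree decomposition; so some bag has ≥ 3 vertices and tw(G) ≥ 2. Combining the bounds, tw(G) = 2.

Treewidth 2.
One such decomposition:
Bags: B1 = {1, 4, 6}  B2 = {1, 4, 5}  B3 = {1, 3, 5}  B4 = {2, 3, 5}
Tree: B1–B2, B2–B3, B3–B4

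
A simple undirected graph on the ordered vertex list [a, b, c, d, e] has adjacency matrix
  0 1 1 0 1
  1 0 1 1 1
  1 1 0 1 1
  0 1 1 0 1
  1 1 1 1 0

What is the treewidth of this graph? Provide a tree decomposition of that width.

Every bag has size at most 4, so the width is 4 − 1 = 3 and tw(G) ≤ 3. For the lower bound, the 4 vertices {b, c, d, e} are pairwise adjacent, and any tree decomposition puts a clique entirely inside one bag — forcing width ≥ 3. Therefore the treewidth is 3.

Treewidth 3.
One such decomposition:
Bags: B1 = {a, b, c, e}  B2 = {b, c, d, e}
Tree: B1–B2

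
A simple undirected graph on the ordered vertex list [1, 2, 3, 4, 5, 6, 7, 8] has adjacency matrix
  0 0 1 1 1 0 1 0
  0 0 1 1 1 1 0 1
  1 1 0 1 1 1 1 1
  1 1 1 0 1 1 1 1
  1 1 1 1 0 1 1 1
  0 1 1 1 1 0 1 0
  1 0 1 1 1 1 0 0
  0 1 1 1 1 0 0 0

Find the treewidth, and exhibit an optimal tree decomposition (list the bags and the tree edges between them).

Each bag holds 5 vertices, so the decomposition has width 4, which upper-bounds the treewidth. For the lower bound, the 5 vertices {1, 3, 4, 5, 7} are pairwise adjacent, and any tree decomposition puts a clique entirely inside one bag — forcing width ≥ 4. The upper and lower bounds meet at 4, so that is the treewidth.

Treewidth 4.
One such decomposition:
Bags: B1 = {3, 4, 5, 6, 7}  B2 = {2, 3, 4, 5, 6}  B3 = {2, 3, 4, 5, 8}  B4 = {1, 3, 4, 5, 7}
Tree: B1–B2, B2–B3, B1–B4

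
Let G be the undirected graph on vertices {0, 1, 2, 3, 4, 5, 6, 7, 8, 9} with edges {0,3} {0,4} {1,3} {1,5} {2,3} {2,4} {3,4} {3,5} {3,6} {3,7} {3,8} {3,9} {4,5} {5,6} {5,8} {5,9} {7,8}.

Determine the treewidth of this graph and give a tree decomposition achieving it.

Treewidth 2.
One such decomposition:
Bags: B1 = {3, 4, 5}  B2 = {3, 5, 8}  B3 = {1, 3, 5}  B4 = {2, 3, 4}  B5 = {3, 5, 6}  B6 = {3, 5, 9}  B7 = {0, 3, 4}  B8 = {3, 7, 8}
Tree: B1–B2, B1–B3, B1–B4, B3–B5, B2–B6, B1–B7, B2–B8

Every bag has size at most 3, so the width is 3 − 1 = 2 and tw(G) ≤ 2. On the other hand G contains the 3-clique {0, 3, 4}. A clique must lie in a single bag of any decomposition, so no decomposition can have width below 2. The upper and lower bounds meet at 2, so that is the treewidth.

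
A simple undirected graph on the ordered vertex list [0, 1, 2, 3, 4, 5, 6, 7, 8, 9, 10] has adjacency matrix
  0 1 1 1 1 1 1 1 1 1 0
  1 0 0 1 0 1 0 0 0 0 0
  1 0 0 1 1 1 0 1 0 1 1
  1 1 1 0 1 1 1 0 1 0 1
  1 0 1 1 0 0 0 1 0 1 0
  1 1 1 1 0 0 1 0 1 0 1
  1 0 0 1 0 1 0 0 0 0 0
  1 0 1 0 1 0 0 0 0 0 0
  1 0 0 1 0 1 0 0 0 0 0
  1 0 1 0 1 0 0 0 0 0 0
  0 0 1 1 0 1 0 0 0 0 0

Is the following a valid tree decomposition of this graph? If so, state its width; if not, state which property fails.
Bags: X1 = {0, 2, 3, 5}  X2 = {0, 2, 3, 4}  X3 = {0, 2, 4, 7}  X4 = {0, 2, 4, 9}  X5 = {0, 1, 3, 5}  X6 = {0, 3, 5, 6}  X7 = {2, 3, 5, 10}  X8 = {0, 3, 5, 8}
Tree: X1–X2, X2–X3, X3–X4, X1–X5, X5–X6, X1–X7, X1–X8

Vertex coverage: the bags together contain {0, 1, 2, 3, 4, 5, 6, 7, 8, 9, 10}, the full vertex set. Edge coverage: each edge of G has both endpoints in at least one bag. Running intersection: for every vertex, the bags containing it form a connected subtree. All three properties hold, so this is a valid tree decomposition of width max|bag| − 1 = 3, and hence tw(G) ≤ 3.

Yes; width 3.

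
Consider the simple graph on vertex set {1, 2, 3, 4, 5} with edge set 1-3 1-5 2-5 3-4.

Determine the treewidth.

A width-1 tree decomposition is:
Bags: B1 = {3, 4}  B2 = {1, 3}  B3 = {1, 5}  B4 = {2, 5}
Tree: B1–B2, B2–B3, B3–B4
The largest bag has 2 vertices, giving width 1; this decomposition certifies tw(G) ≤ 1. G has an edge, so its treewidth is at least 1. Hence tw(G) = 1 exactly.

1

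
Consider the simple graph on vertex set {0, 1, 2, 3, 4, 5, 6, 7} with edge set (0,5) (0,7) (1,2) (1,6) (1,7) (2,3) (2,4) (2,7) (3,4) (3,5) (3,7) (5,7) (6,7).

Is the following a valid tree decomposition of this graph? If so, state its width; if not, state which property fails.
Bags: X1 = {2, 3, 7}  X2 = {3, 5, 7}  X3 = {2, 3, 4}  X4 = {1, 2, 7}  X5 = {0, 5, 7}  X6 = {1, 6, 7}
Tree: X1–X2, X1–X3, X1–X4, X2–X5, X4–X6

Yes; width 2.

Every vertex of G appears in some bag (union = {0, 1, 2, 3, 4, 5, 6, 7}); every edge is covered by a bag; and for each vertex v the set of bags containing v is connected in the bag tree. The decomposition is therefore valid. The largest bag has 3 vertices, so the width is 2.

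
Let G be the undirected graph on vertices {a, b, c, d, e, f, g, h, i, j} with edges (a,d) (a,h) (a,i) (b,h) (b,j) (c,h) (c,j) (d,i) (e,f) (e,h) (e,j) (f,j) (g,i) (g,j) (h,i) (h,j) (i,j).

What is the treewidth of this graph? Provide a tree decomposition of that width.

Treewidth 2.
One optimal decomposition is:
Bags: B1 = {c, h, j}  B2 = {e, h, j}  B3 = {h, i, j}  B4 = {e, f, j}  B5 = {b, h, j}  B6 = {g, i, j}  B7 = {a, h, i}  B8 = {a, d, i}
Tree: B1–B2, B1–B3, B2–B4, B2–B5, B3–B6, B3–B7, B7–B8

The largest bag has 3 vertices, giving width 2; this decomposition certifies tw(G) ≤ 2. For the lower bound, the 3 vertices {a, d, i} are pairwise adjacent, and any tree decomposition puts a clique entirely inside one bag — forcing width ≥ 2. Therefore the treewidth is 2.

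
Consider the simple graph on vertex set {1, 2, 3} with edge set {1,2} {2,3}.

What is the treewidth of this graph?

A width-1 tree decomposition is:
Bags: B1 = {1, 2}  B2 = {2, 3}
Tree: B1–B2
Every bag has size at most 2, so the width is 2 − 1 = 1 and tw(G) ≤ 1. Since G has at least one edge (e.g. 2–1), it is not an edgeless graph, so tw(G) ≥ 1. Hence tw(G) = 1 exactly.

1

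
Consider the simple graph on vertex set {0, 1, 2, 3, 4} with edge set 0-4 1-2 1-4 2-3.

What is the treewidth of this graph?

1

A width-1 tree decomposition is:
Bags: B1 = {2, 3}  B2 = {1, 2}  B3 = {1, 4}  B4 = {0, 4}
Tree: B1–B2, B2–B3, B3–B4
The largest bag has 2 vertices, giving width 1; this decomposition certifies tw(G) ≤ 1. Any graph with an edge has treewidth ≥ 1, and G has the edge 3–2. Hence tw(G) = 1 exactly.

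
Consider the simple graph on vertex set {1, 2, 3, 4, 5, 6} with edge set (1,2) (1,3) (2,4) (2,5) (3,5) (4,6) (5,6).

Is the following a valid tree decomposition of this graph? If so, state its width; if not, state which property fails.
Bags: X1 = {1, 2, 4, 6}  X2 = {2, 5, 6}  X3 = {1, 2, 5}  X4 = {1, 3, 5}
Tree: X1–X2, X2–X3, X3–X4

A tree decomposition must satisfy three properties: every vertex lies in some bag; for every edge, both endpoints lie together in some bag; and for every vertex, the bags containing it form a connected subtree. Here bags containing vertex 1 are not connected in the tree, so the decomposition is invalid.

No — bags containing vertex 1 are not connected in the tree.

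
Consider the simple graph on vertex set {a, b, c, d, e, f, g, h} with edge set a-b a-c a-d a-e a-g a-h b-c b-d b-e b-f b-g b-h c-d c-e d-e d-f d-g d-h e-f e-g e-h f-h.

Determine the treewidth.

A width-4 tree decomposition is:
Bags: B1 = {a, b, d, e, h}  B2 = {b, d, e, f, h}  B3 = {a, b, d, e, g}  B4 = {a, b, c, d, e}
Tree: B1–B2, B1–B3, B1–B4
Each bag holds 5 vertices, so the decomposition has width 4, which upper-bounds the treewidth. For the lower bound, the 5 vertices {a, b, d, e, g} are pairwise adjacent, and any tree decomposition puts a clique entirely inside one bag — forcing width ≥ 4. Therefore the treewidth is 4.

4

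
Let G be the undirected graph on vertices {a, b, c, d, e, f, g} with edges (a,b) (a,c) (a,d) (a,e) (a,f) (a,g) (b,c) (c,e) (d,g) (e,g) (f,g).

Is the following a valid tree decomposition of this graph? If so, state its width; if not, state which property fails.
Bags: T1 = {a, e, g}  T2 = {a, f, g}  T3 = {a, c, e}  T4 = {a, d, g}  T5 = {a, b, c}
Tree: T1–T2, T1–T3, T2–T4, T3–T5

Checking the three conditions: (i) the bags cover all of {a, b, c, d, e, f, g}; (ii) for each edge, some bag contains both endpoints; (iii) the bags containing any fixed vertex form a subtree. All hold, so the decomposition is valid with width 3 − 1 = 2.

Yes; width 2.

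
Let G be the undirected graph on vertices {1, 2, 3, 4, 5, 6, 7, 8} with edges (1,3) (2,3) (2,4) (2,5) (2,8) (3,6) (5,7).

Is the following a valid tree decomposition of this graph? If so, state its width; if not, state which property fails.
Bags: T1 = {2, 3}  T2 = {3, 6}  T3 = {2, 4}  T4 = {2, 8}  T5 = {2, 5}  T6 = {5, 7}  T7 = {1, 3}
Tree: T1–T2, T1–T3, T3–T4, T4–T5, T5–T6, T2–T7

Checking the three conditions: (i) the bags cover all of {1, 2, 3, 4, 5, 6, 7, 8}; (ii) for each edge, some bag contains both endpoints; (iii) the bags containing any fixed vertex form a subtree. All hold, so the decomposition is valid with width 2 − 1 = 1.

Yes; width 1.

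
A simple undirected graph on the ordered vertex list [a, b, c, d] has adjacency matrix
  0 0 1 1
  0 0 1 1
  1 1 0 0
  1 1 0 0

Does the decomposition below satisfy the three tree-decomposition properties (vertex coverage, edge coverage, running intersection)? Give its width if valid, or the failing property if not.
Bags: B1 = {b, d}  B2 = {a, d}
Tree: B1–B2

No — vertex c appears in no bag.

A tree decomposition must satisfy three properties: every vertex lies in some bag; for every edge, both endpoints lie together in some bag; and for every vertex, the bags containing it form a connected subtree. Here vertex c appears in no bag, so the decomposition is invalid.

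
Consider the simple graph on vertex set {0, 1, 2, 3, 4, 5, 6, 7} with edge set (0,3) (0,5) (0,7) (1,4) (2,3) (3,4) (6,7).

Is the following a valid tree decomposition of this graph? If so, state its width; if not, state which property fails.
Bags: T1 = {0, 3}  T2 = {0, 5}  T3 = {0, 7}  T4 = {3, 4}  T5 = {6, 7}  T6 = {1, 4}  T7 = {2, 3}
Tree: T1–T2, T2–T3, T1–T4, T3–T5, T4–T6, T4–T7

Checking the three conditions: (i) the bags cover all of {0, 1, 2, 3, 4, 5, 6, 7}; (ii) for each edge, some bag contains both endpoints; (iii) the bags containing any fixed vertex form a subtree. All hold, so the decomposition is valid with width 2 − 1 = 1.

Yes; width 1.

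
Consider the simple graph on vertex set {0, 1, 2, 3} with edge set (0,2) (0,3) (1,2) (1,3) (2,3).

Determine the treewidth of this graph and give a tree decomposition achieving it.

Treewidth 2.
Bags: B1 = {1, 2, 3}  B2 = {0, 2, 3}
Tree: B1–B2

The largest bag has 3 vertices, giving width 2; this decomposition certifies tw(G) ≤ 2. On the other hand G contains the 3-clique {0, 2, 3}. A clique must lie in a single bag of any decomposition, so no decomposition can have width below 2. Combining the bounds, tw(G) = 2.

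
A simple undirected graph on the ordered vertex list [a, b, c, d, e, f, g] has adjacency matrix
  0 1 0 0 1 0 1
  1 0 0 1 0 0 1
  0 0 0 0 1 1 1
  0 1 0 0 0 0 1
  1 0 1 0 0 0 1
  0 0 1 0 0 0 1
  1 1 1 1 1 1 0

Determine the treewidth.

2

A width-2 tree decomposition is:
Bags: B1 = {a, e, g}  B2 = {c, e, g}  B3 = {a, b, g}  B4 = {c, f, g}  B5 = {b, d, g}
Tree: B1–B2, B1–B3, B2–B4, B3–B5
The largest bag has 3 vertices, giving width 2; this decomposition certifies tw(G) ≤ 2. On the other hand G contains the 3-clique {c, e, g}. A clique must lie in a single bag of any decomposition, so no decomposition can have width below 2. Hence tw(G) = 2 exactly.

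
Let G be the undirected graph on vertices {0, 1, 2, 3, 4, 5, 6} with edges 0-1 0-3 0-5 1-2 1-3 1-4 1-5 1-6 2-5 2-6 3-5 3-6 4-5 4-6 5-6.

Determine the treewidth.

3

A width-3 tree decomposition is:
Bags: B1 = {1, 3, 5, 6}  B2 = {1, 4, 5, 6}  B3 = {0, 1, 3, 5}  B4 = {1, 2, 5, 6}
Tree: B1–B2, B1–B3, B1–B4
Every bag has size at most 4, so the width is 4 − 1 = 3 and tw(G) ≤ 3. Conversely, {0, 1, 3, 5} is a clique of size 4, and the vertices of any clique must share a bag in every tree decomposition; so some bag has ≥ 4 vertices and tw(G) ≥ 3. Hence tw(G) = 3 exactly.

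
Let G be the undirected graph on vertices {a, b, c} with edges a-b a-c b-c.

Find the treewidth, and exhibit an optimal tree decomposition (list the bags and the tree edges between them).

Treewidth 2.
One optimal decomposition is:
Bags: B1 = {a, b, c}
Tree: (single bag)

A single bag containing all 3 vertices is trivially a valid decomposition of width 2. For the lower bound, the 3 vertices {a, b, c} are pairwise adjacent, and any tree decomposition puts a clique entirely inside one bag — forcing width ≥ 2. Hence tw(G) = 2 exactly.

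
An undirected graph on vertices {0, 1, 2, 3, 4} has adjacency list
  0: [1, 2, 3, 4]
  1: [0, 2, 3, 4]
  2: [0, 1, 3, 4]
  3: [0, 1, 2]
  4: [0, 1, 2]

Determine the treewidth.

A width-3 tree decomposition is:
Bags: B1 = {0, 1, 2, 4}  B2 = {0, 1, 2, 3}
Tree: B1–B2
Each bag holds 4 vertices, so the decomposition has width 3, which upper-bounds the treewidth. For the lower bound, the 4 vertices {0, 1, 2, 3} are pairwise adjacent, and any tree decomposition puts a clique entirely inside one bag — forcing width ≥ 3. Combining the bounds, tw(G) = 3.

3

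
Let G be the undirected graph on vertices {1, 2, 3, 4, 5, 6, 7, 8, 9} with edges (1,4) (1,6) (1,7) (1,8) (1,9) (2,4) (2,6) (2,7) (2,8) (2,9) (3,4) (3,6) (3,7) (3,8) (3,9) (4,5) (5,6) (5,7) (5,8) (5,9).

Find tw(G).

4

A width-4 tree decomposition is:
Bags: B1 = {1, 2, 3, 5, 8}  B2 = {1, 2, 3, 5, 7}  B3 = {1, 2, 3, 5, 9}  B4 = {1, 2, 3, 5, 6}  B5 = {1, 2, 3, 4, 5}
Tree: B1–B2, B2–B3, B3–B4, B4–B5
Every bag has size at most 5, so the width is 5 − 1 = 4 and tw(G) ≤ 4. For the lower bound: the 5 vertex sets {1,8}, {5,7}, {2,9}, {3}, {6} are disjoint, each induces a connected subgraph, and every pair is joined by at least one edge of G. Contracting each set to a single vertex therefore yields K_{5} as a minor, and since treewidth is minor-monotone, tw(G) ≥ tw(K_{5}) = 4. Therefore the treewidth is 4.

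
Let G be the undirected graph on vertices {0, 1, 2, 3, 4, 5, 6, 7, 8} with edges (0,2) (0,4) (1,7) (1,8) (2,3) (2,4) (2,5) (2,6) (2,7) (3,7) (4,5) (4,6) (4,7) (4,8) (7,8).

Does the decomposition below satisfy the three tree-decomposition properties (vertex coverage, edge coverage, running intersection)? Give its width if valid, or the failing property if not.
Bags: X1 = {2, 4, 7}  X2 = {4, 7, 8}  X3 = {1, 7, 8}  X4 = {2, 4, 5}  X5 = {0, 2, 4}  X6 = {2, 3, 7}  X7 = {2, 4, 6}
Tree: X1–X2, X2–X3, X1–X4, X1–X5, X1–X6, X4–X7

Every vertex of G appears in some bag (union = {0, 1, 2, 3, 4, 5, 6, 7, 8}); every edge is covered by a bag; and for each vertex v the set of bags containing v is connected in the bag tree. The decomposition is therefore valid. The largest bag has 3 vertices, so the width is 2.

Yes; width 2.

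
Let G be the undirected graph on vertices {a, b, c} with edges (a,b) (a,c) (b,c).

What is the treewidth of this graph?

A width-2 tree decomposition is:
Bags: B1 = {a, b, c}
Tree: (single bag)
A single bag containing all 3 vertices is trivially a valid decomposition of width 2. On the other hand G contains the 3-clique {a, b, c}. A clique must lie in a single bag of any decomposition, so no decomposition can have width below 2. The upper and lower bounds meet at 2, so that is the treewidth.

2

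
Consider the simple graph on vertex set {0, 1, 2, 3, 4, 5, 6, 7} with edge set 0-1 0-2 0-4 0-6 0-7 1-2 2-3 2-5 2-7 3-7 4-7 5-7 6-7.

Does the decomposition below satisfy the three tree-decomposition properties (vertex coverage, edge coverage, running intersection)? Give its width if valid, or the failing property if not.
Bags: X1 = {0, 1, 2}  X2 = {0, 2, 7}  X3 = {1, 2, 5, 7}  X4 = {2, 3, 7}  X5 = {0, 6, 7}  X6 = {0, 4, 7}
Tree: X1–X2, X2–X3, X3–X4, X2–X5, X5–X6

A tree decomposition must satisfy three properties: every vertex lies in some bag; for every edge, both endpoints lie together in some bag; and for every vertex, the bags containing it form a connected subtree. Here bags containing vertex 1 are not connected in the tree, so the decomposition is invalid.

No — bags containing vertex 1 are not connected in the tree.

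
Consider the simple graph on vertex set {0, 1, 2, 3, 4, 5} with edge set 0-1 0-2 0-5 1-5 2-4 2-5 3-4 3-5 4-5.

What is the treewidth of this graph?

A width-2 tree decomposition is:
Bags: B1 = {3, 4, 5}  B2 = {2, 4, 5}  B3 = {0, 2, 5}  B4 = {0, 1, 5}
Tree: B1–B2, B2–B3, B3–B4
The largest bag has 3 vertices, giving width 2; this decomposition certifies tw(G) ≤ 2. For the lower bound, the 3 vertices {0, 1, 5} are pairwise adjacent, and any tree decomposition puts a clique entirely inside one bag — forcing width ≥ 2. Combining the bounds, tw(G) = 2.

2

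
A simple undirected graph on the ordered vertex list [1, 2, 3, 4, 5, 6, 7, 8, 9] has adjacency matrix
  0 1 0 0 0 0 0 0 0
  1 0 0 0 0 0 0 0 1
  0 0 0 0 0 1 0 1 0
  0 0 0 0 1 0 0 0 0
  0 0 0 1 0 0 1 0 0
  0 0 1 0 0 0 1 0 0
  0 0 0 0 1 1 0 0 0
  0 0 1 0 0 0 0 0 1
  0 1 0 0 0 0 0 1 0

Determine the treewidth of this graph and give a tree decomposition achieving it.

Each bag holds 2 vertices, so the decomposition has width 1, which upper-bounds the treewidth. Since G has at least one edge (e.g. 1–2), it is not an edgeless graph, so tw(G) ≥ 1. Therefore the treewidth is 1.

Treewidth 1.
Bags: B1 = {1, 2}  B2 = {2, 9}  B3 = {8, 9}  B4 = {3, 8}  B5 = {3, 6}  B6 = {6, 7}  B7 = {5, 7}  B8 = {4, 5}
Tree: B1–B2, B2–B3, B3–B4, B4–B5, B5–B6, B6–B7, B7–B8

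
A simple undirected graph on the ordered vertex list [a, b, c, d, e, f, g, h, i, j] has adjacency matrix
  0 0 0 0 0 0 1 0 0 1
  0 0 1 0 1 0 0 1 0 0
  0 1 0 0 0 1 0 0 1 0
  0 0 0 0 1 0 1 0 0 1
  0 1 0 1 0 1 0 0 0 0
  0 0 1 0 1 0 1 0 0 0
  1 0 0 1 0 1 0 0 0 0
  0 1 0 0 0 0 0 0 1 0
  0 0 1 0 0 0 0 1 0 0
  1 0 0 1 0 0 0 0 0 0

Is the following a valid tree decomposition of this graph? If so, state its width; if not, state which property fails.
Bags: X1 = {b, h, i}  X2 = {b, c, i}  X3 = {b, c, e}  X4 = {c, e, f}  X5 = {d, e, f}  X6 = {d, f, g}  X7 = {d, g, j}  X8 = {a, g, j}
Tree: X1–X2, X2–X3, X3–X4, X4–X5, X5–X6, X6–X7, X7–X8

Yes; width 2.

Checking the three conditions: (i) the bags cover all of {a, b, c, d, e, f, g, h, i, j}; (ii) for each edge, some bag contains both endpoints; (iii) the bags containing any fixed vertex form a subtree. All hold, so the decomposition is valid with width 3 − 1 = 2.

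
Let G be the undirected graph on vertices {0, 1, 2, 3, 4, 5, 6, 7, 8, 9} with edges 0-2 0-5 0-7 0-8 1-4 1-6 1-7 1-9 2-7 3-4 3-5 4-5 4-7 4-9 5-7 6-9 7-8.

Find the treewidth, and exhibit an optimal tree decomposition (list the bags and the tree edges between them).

Every bag has size at most 3, so the width is 3 − 1 = 2 and tw(G) ≤ 2. For the lower bound, the 3 vertices {1, 4, 9} are pairwise adjacent, and any tree decomposition puts a clique entirely inside one bag — forcing width ≥ 2. Hence tw(G) = 2 exactly.

Treewidth 2.
One such decomposition:
Bags: B1 = {1, 4, 7}  B2 = {4, 5, 7}  B3 = {1, 4, 9}  B4 = {3, 4, 5}  B5 = {0, 5, 7}  B6 = {1, 6, 9}  B7 = {0, 2, 7}  B8 = {0, 7, 8}
Tree: B1–B2, B1–B3, B2–B4, B2–B5, B3–B6, B5–B7, B7–B8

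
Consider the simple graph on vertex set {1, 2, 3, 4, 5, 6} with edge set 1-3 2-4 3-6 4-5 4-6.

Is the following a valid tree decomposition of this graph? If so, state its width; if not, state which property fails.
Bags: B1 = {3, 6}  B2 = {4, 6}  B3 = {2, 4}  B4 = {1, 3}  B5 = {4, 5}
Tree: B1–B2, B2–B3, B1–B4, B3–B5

Checking the three conditions: (i) the bags cover all of {1, 2, 3, 4, 5, 6}; (ii) for each edge, some bag contains both endpoints; (iii) the bags containing any fixed vertex form a subtree. All hold, so the decomposition is valid with width 2 − 1 = 1.

Yes; width 1.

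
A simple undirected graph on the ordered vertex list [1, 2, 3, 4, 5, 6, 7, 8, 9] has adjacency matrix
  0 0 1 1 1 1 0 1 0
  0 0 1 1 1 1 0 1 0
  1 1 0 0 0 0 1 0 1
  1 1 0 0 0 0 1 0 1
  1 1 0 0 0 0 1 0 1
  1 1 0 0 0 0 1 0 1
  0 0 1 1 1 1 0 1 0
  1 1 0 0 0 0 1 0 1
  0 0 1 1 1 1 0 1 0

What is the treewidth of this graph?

A width-4 tree decomposition is:
Bags: B1 = {1, 2, 3, 7, 9}  B2 = {1, 2, 6, 7, 9}  B3 = {1, 2, 4, 7, 9}  B4 = {1, 2, 5, 7, 9}  B5 = {1, 2, 7, 8, 9}
Tree: B1–B2, B2–B3, B3–B4, B4–B5
Each bag holds 5 vertices, so the decomposition has width 4, which upper-bounds the treewidth. For the lower bound: the 5 vertex sets {2,3}, {6,7}, {1,4}, {9}, {5} are disjoint, each induces a connected subgraph, and every pair is joined by at least one edge of G. Contracting each set to a single vertex therefore yields K_{5} as a minor, and since treewidth is minor-monotone, tw(G) ≥ tw(K_{5}) = 4. The upper and lower bounds meet at 4, so that is the treewidth.

4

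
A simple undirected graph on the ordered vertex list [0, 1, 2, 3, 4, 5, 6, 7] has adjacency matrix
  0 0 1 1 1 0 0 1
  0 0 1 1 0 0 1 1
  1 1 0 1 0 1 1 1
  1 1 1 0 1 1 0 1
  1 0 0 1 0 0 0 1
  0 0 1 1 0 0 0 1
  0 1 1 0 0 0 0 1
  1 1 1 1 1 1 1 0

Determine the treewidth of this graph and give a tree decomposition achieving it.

The largest bag has 4 vertices, giving width 3; this decomposition certifies tw(G) ≤ 3. Conversely, {0, 2, 3, 7} is a clique of size 4, and the vertices of any clique must share a bag in every tree decomposition; so some bag has ≥ 4 vertices and tw(G) ≥ 3. The upper and lower bounds meet at 3, so that is the treewidth.

Treewidth 3.
One such decomposition:
Bags: B1 = {1, 2, 3, 7}  B2 = {1, 2, 6, 7}  B3 = {0, 2, 3, 7}  B4 = {2, 3, 5, 7}  B5 = {0, 3, 4, 7}
Tree: B1–B2, B1–B3, B3–B4, B3–B5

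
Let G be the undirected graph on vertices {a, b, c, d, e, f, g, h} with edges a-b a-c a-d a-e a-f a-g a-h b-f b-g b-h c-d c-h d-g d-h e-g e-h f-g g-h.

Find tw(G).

3

A width-3 tree decomposition is:
Bags: B1 = {a, e, g, h}  B2 = {a, d, g, h}  B3 = {a, b, g, h}  B4 = {a, c, d, h}  B5 = {a, b, f, g}
Tree: B1–B2, B1–B3, B2–B4, B3–B5
The largest bag has 4 vertices, giving width 3; this decomposition certifies tw(G) ≤ 3. Conversely, {a, d, g, h} is a clique of size 4, and the vertices of any clique must share a bag in every tree decomposition; so some bag has ≥ 4 vertices and tw(G) ≥ 3. The upper and lower bounds meet at 3, so that is the treewidth.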